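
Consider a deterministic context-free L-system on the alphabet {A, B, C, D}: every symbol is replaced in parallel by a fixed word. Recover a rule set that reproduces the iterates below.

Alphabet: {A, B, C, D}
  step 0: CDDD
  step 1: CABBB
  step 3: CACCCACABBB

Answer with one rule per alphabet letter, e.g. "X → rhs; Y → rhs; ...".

  step 0 ⇒ step 1: CDDD ⇒ CA·B·B·B
    C ↦ CA
    D ↦ B
    A ↦ CC  (constrained at step 1)
    B ↦ D  (constrained at step 1)

A->CC, B->D, C->CA, D->B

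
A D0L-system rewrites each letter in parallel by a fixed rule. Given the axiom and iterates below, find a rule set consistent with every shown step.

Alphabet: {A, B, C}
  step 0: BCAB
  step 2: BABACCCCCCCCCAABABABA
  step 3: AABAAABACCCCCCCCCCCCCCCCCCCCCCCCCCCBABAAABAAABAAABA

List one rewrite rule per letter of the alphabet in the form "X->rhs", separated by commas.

  step 2 ⇒ step 3: BABACCCCCCCCCAABABABA ⇒ AA·BA·AA·BA·CCC·CCC·CCC·CCC·CCC·CCC·CCC·CCC·CCC·BA·BA·AA·BA·AA·BA·AA·BA
    A ↦ BA
    B ↦ AA
    C ↦ CCC

A->BA, B->AA, C->CCC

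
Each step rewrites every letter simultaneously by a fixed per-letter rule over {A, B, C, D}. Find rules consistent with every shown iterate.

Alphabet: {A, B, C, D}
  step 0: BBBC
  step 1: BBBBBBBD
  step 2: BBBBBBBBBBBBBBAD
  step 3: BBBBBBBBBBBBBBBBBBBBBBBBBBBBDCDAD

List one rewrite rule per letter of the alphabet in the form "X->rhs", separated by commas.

A->DCD, B->BB, C->BD, D->AD

  step 2 ⇒ step 3: BBBBBBBBBBBBBBAD ⇒ BB·BB·BB·BB·BB·BB·BB·BB·BB·BB·BB·BB·BB·BB·DCD·AD
    A ↦ DCD
    B ↦ BB
    D ↦ AD
  step 0 ⇒ step 1: BBBC ⇒ BB·BB·BB·BD
    C ↦ BD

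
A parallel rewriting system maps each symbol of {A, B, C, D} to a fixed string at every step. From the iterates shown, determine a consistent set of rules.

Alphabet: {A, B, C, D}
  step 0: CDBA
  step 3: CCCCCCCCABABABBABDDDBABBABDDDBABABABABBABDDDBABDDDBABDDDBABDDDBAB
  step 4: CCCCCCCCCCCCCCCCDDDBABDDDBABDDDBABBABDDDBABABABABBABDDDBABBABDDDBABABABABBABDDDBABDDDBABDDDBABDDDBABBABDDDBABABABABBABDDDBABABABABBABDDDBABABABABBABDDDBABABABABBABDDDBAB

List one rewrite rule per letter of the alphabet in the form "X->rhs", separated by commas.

A->DDD, B->BAB, C->CC, D->AB

  step 3 ⇒ step 4: CCCCCCCCABABABBABDDDBABBABDDDBABABABABBABDDDBABDDDBABDDDBABDDDBAB ⇒ CC·CC·CC·CC·CC·CC·CC·CC·DDD·BAB·DDD·BAB·DDD·BAB·BAB·DDD·BAB·AB·AB·AB·BAB·DDD·BAB·BAB·DDD·BAB·AB·AB·AB·BAB·DDD·BAB·DDD·BAB·DDD·BAB·DDD·BAB·BAB·DDD·BAB·AB·AB·AB·BAB·DDD·BAB·AB·AB·AB·BAB·DDD·BAB·AB·AB·AB·BAB·DDD·BAB·AB·AB·AB·BAB·DDD·BAB
    A ↦ DDD
    B ↦ BAB
    C ↦ CC
    D ↦ AB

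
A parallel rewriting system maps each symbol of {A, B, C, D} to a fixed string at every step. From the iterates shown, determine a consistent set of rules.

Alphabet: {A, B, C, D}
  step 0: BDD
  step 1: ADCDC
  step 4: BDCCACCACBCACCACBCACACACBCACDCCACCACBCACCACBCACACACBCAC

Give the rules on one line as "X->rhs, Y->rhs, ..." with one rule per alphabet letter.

  step 0 ⇒ step 1: BDD ⇒ A·DC·DC
    B ↦ A
    D ↦ DC
    A ↦ B  (constrained at step 1)
    C ↦ CAC  (constrained at step 1)

A->B, B->A, C->CAC, D->DC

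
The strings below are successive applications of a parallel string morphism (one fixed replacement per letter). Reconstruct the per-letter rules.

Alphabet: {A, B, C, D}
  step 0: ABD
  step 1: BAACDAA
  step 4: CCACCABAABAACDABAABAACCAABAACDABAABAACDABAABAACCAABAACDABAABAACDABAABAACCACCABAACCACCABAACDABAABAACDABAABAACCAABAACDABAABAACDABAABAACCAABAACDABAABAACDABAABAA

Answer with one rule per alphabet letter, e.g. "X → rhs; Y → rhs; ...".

A->BAA, B->CDA, C->CCA, D->A

  step 0 ⇒ step 1: ABD ⇒ BAA·CDA·A
    A ↦ BAA
    B ↦ CDA
    D ↦ A
    C ↦ CCA  (constrained at step 1)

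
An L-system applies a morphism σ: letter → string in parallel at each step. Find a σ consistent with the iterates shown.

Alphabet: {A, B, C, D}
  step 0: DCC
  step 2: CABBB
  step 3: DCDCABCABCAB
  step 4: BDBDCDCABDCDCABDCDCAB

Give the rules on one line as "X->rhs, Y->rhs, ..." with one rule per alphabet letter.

  step 3 ⇒ step 4: DCDCABCABCAB ⇒ B·D·B·D·CD·CAB·D·CD·CAB·D·CD·CAB
    A ↦ CD
    B ↦ CAB
    C ↦ D
    D ↦ B

A->CD, B->CAB, C->D, D->B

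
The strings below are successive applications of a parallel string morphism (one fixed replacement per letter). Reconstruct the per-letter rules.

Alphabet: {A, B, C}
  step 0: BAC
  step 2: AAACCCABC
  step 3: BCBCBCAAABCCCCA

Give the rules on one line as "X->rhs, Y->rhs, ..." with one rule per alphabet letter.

  step 2 ⇒ step 3: AAACCCABC ⇒ BC·BC·BC·A·A·A·BC·CCC·A
    A ↦ BC
    B ↦ CCC
    C ↦ A

A->BC, B->CCC, C->A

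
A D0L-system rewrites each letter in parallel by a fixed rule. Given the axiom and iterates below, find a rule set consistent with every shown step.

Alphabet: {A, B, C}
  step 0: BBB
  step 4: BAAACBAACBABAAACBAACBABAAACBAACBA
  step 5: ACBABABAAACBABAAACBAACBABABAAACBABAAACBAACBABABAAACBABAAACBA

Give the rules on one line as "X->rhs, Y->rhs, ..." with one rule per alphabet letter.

A->BA, B->AC, C->A

  step 4 ⇒ step 5: BAAACBAACBABAAACBAACBABAAACBAACBA ⇒ AC·BA·BA·BA·A·AC·BA·BA·A·AC·BA·AC·BA·BA·BA·A·AC·BA·BA·A·AC·BA·AC·BA·BA·BA·A·AC·BA·BA·A·AC·BA
    A ↦ BA
    B ↦ AC
    C ↦ A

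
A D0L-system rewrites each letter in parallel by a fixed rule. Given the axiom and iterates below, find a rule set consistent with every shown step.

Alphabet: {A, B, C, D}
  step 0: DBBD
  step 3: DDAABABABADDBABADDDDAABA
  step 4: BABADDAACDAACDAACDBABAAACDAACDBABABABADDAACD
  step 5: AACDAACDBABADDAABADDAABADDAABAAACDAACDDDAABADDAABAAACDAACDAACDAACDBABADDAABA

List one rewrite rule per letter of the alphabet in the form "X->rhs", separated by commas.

A->D, B->AAC, C->AA, D->BA

  step 4 ⇒ step 5: BABADDAACDAACDAACDBABAAACDAACDBABABABADDAACD ⇒ AAC·D·AAC·D·BA·BA·D·D·AA·BA·D·D·AA·BA·D·D·AA·BA·AAC·D·AAC·D·D·D·AA·BA·D·D·AA·BA·AAC·D·AAC·D·AAC·D·AAC·D·BA·BA·D·D·AA·BA
    A ↦ D
    B ↦ AAC
    C ↦ AA
    D ↦ BA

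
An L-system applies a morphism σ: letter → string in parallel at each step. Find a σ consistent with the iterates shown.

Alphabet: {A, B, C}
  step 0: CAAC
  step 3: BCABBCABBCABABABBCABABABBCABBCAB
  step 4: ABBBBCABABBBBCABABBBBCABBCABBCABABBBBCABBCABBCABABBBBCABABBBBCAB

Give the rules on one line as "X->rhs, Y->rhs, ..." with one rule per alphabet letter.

A->BC, B->AB, C->BB

  step 3 ⇒ step 4: BCABBCABBCABABABBCABABABBCABBCAB ⇒ AB·BB·BC·AB·AB·BB·BC·AB·AB·BB·BC·AB·BC·AB·BC·AB·AB·BB·BC·AB·BC·AB·BC·AB·AB·BB·BC·AB·AB·BB·BC·AB
    A ↦ BC
    B ↦ AB
    C ↦ BB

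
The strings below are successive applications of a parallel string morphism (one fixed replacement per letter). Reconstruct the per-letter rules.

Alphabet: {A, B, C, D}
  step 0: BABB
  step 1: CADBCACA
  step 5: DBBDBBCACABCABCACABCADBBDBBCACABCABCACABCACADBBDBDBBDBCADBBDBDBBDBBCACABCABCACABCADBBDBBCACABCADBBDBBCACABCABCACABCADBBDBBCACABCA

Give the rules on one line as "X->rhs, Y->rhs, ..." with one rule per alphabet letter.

  step 0 ⇒ step 1: BABB ⇒ CA·DB·CA·CA
    A ↦ DB
    B ↦ CA
    C ↦ DBB  (constrained at step 1)
    D ↦ B  (constrained at step 1)

A->DB, B->CA, C->DBB, D->B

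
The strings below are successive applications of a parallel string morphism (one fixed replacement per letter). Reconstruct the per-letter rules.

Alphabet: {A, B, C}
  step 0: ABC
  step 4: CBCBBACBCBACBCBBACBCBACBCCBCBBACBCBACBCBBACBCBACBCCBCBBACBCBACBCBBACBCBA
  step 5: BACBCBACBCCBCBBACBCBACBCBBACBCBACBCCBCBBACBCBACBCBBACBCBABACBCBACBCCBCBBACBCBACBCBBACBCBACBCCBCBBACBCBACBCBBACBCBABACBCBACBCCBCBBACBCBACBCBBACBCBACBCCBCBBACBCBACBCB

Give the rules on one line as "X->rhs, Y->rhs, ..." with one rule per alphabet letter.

  step 4 ⇒ step 5: CBCBBACBCBACBCBBACBCBACBCCBCBBACBCBACBCBBACBCBACBCCBCBBACBCBACBCBBACBCBA ⇒ BA·CBC·BA·CBC·CBC·B·BA·CBC·BA·CBC·B·BA·CBC·BA·CBC·CBC·B·BA·CBC·BA·CBC·B·BA·CBC·BA·BA·CBC·BA·CBC·CBC·B·BA·CBC·BA·CBC·B·BA·CBC·BA·CBC·CBC·B·BA·CBC·BA·CBC·B·BA·CBC·BA·BA·CBC·BA·CBC·CBC·B·BA·CBC·BA·CBC·B·BA·CBC·BA·CBC·CBC·B·BA·CBC·BA·CBC·B
    A ↦ B
    B ↦ CBC
    C ↦ BA

A->B, B->CBC, C->BA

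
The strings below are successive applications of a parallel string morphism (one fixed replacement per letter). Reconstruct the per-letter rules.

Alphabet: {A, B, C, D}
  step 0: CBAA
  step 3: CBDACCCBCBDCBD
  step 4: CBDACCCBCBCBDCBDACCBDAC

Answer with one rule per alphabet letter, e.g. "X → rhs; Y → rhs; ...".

  step 3 ⇒ step 4: CBDACCCBCBDCBD ⇒ CB·D·AC·C·CB·CB·CB·D·CB·D·AC·CB·D·AC
    A ↦ C
    B ↦ D
    C ↦ CB
    D ↦ AC

A->C, B->D, C->CB, D->AC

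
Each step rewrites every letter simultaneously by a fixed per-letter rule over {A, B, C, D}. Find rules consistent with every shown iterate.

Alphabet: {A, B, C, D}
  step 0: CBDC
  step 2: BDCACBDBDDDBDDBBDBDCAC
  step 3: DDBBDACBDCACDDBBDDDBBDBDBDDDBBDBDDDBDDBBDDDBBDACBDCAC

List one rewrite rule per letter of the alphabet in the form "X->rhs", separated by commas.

A->BDC, B->DDB, C->AC, D->BD

  step 2 ⇒ step 3: BDCACBDBDDDBDDBBDBDCAC ⇒ DDB·BD·AC·BDC·AC·DDB·BD·DDB·BD·BD·BD·DDB·BD·BD·DDB·DDB·BD·DDB·BD·AC·BDC·AC
    A ↦ BDC
    B ↦ DDB
    C ↦ AC
    D ↦ BD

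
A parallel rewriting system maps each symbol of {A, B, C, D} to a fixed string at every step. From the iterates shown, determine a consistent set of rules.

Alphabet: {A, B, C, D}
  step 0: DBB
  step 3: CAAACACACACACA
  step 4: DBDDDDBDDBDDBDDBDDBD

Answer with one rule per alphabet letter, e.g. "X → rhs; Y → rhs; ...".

  step 3 ⇒ step 4: CAAACACACACACA ⇒ DB·D·D·D·DB·D·DB·D·DB·D·DB·D·DB·D
    A ↦ D
    C ↦ DB
    B ↦ AA  (constrained at step 0)
    D ↦ CA  (constrained at step 0)

A->D, B->AA, C->DB, D->CA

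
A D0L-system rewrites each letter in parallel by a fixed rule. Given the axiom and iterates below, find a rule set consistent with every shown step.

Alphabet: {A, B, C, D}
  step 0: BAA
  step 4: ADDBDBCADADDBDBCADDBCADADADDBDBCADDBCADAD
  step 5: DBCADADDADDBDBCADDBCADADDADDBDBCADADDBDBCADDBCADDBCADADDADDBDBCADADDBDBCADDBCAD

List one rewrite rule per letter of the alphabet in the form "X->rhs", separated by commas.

  step 4 ⇒ step 5: ADDBDBCADADDBDBCADDBCADADADDBDBCADDBCADAD ⇒ DBC·AD·AD·D·AD·D·B·DBC·AD·DBC·AD·AD·D·AD·D·B·DBC·AD·AD·D·B·DBC·AD·DBC·AD·DBC·AD·AD·D·AD·D·B·DBC·AD·AD·D·B·DBC·AD·DBC·AD
    A ↦ DBC
    B ↦ D
    C ↦ B
    D ↦ AD

A->DBC, B->D, C->B, D->AD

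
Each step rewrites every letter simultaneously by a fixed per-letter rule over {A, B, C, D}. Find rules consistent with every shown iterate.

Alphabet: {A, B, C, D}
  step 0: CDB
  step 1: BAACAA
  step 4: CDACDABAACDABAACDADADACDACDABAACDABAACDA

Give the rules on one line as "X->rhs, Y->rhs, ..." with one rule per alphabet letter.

A->DA, B->AA, C->BAA, D->C

  step 0 ⇒ step 1: CDB ⇒ BAA·C·AA
    B ↦ AA
    C ↦ BAA
    D ↦ C
    A ↦ DA  (constrained at step 1)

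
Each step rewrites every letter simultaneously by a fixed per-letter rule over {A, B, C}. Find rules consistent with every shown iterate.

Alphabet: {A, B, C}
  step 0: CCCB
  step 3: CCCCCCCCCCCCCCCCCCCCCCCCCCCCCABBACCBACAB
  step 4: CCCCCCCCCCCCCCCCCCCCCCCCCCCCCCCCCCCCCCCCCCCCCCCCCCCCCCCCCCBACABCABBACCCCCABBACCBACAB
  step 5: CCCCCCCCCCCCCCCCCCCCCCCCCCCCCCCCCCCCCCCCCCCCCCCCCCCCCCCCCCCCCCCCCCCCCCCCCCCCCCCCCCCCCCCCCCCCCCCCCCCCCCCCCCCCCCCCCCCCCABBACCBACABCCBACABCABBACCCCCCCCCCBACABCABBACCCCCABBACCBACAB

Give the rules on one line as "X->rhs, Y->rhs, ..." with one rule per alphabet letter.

A->BA, B->CAB, C->CC

  step 4 ⇒ step 5: CCCCCCCCCCCCCCCCCCCCCCCCCCCCCCCCCCCCCCCCCCCCCCCCCCCCCCCCCCBACABCABBACCCCCABBACCBACAB ⇒ CC·CC·CC·CC·CC·CC·CC·CC·CC·CC·CC·CC·CC·CC·CC·CC·CC·CC·CC·CC·CC·CC·CC·CC·CC·CC·CC·CC·CC·CC·CC·CC·CC·CC·CC·CC·CC·CC·CC·CC·CC·CC·CC·CC·CC·CC·CC·CC·CC·CC·CC·CC·CC·CC·CC·CC·CC·CC·CAB·BA·CC·BA·CAB·CC·BA·CAB·CAB·BA·CC·CC·CC·CC·CC·BA·CAB·CAB·BA·CC·CC·CAB·BA·CC·BA·CAB
    A ↦ BA
    B ↦ CAB
    C ↦ CC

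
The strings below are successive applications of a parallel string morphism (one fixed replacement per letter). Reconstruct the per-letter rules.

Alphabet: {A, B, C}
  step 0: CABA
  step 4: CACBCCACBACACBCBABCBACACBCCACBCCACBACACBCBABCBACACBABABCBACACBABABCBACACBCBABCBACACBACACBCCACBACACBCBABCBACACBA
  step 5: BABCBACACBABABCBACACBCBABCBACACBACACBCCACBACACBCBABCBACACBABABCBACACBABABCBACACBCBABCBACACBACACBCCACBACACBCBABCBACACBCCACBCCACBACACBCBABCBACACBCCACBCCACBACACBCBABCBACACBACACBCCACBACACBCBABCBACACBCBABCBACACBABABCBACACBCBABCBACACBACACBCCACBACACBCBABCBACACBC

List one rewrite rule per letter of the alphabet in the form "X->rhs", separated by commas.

A->BC, B->CAC, C->BA

  step 4 ⇒ step 5: CACBCCACBACACBCBABCBACACBCCACBCCACBACACBCBABCBACACBABABCBACACBABABCBACACBCBABCBACACBACACBCCACBACACBCBABCBACACBA ⇒ BA·BC·BA·CAC·BA·BA·BC·BA·CAC·BC·BA·BC·BA·CAC·BA·CAC·BC·CAC·BA·CAC·BC·BA·BC·BA·CAC·BA·BA·BC·BA·CAC·BA·BA·BC·BA·CAC·BC·BA·BC·BA·CAC·BA·CAC·BC·CAC·BA·CAC·BC·BA·BC·BA·CAC·BC·CAC·BC·CAC·BA·CAC·BC·BA·BC·BA·CAC·BC·CAC·BC·CAC·BA·CAC·BC·BA·BC·BA·CAC·BA·CAC·BC·CAC·BA·CAC·BC·BA·BC·BA·CAC·BC·BA·BC·BA·CAC·BA·BA·BC·BA·CAC·BC·BA·BC·BA·CAC·BA·CAC·BC·CAC·BA·CAC·BC·BA·BC·BA·CAC·BC
    A ↦ BC
    B ↦ CAC
    C ↦ BA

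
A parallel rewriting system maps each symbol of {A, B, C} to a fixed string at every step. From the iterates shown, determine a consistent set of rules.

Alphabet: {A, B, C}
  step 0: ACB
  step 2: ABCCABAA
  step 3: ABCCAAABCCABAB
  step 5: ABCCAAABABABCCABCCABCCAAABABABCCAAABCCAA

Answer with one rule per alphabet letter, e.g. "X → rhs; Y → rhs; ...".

A->AB, B->CC, C->A

  step 2 ⇒ step 3: ABCCABAA ⇒ AB·CC·A·A·AB·CC·AB·AB
    A ↦ AB
    B ↦ CC
    C ↦ A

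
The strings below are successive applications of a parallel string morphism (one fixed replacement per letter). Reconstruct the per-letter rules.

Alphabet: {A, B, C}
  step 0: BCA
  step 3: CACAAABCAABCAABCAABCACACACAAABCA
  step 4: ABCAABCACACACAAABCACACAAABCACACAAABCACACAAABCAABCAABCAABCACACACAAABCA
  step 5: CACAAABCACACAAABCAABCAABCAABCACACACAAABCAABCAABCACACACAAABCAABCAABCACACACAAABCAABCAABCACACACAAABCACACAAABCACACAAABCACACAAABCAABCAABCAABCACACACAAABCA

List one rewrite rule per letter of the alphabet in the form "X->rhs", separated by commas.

A->CA, B->CAA, C->AB

  step 4 ⇒ step 5: ABCAABCACACACAAABCACACAAABCACACAAABCACACAAABCAABCAABCAABCACACACAAABCA ⇒ CA·CAA·AB·CA·CA·CAA·AB·CA·AB·CA·AB·CA·AB·CA·CA·CA·CAA·AB·CA·AB·CA·AB·CA·CA·CA·CAA·AB·CA·AB·CA·AB·CA·CA·CA·CAA·AB·CA·AB·CA·AB·CA·CA·CA·CAA·AB·CA·CA·CAA·AB·CA·CA·CAA·AB·CA·CA·CAA·AB·CA·AB·CA·AB·CA·AB·CA·CA·CA·CAA·AB·CA
    A ↦ CA
    B ↦ CAA
    C ↦ AB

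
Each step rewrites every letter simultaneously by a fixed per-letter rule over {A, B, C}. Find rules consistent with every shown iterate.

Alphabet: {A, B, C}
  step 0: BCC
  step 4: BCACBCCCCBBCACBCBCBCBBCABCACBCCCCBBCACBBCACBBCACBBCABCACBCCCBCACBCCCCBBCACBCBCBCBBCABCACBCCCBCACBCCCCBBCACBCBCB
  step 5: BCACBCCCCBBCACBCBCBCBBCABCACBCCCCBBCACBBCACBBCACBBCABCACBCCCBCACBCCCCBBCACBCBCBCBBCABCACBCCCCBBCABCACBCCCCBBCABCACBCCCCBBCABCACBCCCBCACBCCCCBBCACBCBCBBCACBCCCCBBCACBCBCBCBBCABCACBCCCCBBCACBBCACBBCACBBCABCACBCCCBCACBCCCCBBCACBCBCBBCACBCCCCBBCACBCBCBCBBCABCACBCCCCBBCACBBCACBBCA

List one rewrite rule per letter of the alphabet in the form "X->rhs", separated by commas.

A->CCC, B->BCA, C->CB

  step 4 ⇒ step 5: BCACBCCCCBBCACBCBCBCBBCABCACBCCCCBBCACBBCACBBCACBBCABCACBCCCBCACBCCCCBBCACBCBCBCBBCABCACBCCCBCACBCCCCBBCACBCBCB ⇒ BCA·CB·CCC·CB·BCA·CB·CB·CB·CB·BCA·BCA·CB·CCC·CB·BCA·CB·BCA·CB·BCA·CB·BCA·BCA·CB·CCC·BCA·CB·CCC·CB·BCA·CB·CB·CB·CB·BCA·BCA·CB·CCC·CB·BCA·BCA·CB·CCC·CB·BCA·BCA·CB·CCC·CB·BCA·BCA·CB·CCC·BCA·CB·CCC·CB·BCA·CB·CB·CB·BCA·CB·CCC·CB·BCA·CB·CB·CB·CB·BCA·BCA·CB·CCC·CB·BCA·CB·BCA·CB·BCA·CB·BCA·BCA·CB·CCC·BCA·CB·CCC·CB·BCA·CB·CB·CB·BCA·CB·CCC·CB·BCA·CB·CB·CB·CB·BCA·BCA·CB·CCC·CB·BCA·CB·BCA·CB·BCA
    A ↦ CCC
    B ↦ BCA
    C ↦ CB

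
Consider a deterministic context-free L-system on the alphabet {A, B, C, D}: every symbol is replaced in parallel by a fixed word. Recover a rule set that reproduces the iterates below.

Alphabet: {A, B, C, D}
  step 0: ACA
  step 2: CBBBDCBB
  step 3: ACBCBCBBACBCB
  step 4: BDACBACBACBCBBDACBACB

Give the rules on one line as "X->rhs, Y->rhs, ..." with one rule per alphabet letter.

A->BD, B->CB, C->A, D->B

  step 3 ⇒ step 4: ACBCBCBBACBCB ⇒ BD·A·CB·A·CB·A·CB·CB·BD·A·CB·A·CB
    A ↦ BD
    B ↦ CB
    C ↦ A
  step 2 ⇒ step 3: CBBBDCBB ⇒ A·CB·CB·CB·B·A·CB·CB
    D ↦ B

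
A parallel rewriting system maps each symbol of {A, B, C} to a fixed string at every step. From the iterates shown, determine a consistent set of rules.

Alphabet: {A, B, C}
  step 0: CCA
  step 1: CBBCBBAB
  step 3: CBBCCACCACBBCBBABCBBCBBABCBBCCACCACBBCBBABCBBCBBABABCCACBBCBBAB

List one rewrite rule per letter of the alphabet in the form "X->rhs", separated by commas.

  step 0 ⇒ step 1: CCA ⇒ CBB·CBB·AB
    A ↦ AB
    C ↦ CBB
    B ↦ CCA  (constrained at step 1)

A->AB, B->CCA, C->CBB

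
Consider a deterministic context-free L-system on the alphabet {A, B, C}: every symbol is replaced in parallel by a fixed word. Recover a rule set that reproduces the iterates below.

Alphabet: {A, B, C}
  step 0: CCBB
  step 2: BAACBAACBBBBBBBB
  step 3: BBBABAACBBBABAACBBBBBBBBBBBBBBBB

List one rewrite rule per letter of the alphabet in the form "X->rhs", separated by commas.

  step 2 ⇒ step 3: BAACBAACBBBBBBBB ⇒ BB·BA·BA·AC·BB·BA·BA·AC·BB·BB·BB·BB·BB·BB·BB·BB
    A ↦ BA
    B ↦ BB
    C ↦ AC

A->BA, B->BB, C->AC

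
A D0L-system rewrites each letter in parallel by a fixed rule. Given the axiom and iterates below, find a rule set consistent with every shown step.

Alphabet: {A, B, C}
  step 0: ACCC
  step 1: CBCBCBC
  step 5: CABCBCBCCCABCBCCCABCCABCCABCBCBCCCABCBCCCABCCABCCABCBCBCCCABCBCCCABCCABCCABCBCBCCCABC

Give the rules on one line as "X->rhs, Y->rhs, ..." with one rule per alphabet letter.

A->C, B->CA, C->BC

  step 0 ⇒ step 1: ACCC ⇒ C·BC·BC·BC
    A ↦ C
    C ↦ BC
    B ↦ CA  (constrained at step 1)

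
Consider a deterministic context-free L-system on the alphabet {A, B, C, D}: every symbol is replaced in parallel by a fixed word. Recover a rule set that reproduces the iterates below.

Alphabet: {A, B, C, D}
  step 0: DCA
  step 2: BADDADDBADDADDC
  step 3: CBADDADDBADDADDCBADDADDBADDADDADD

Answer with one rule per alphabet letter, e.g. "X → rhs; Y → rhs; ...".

A->B, B->C, C->ADD, D->ADD

  step 2 ⇒ step 3: BADDADDBADDADDC ⇒ C·B·ADD·ADD·B·ADD·ADD·C·B·ADD·ADD·B·ADD·ADD·ADD
    A ↦ B
    B ↦ C
    C ↦ ADD
    D ↦ ADD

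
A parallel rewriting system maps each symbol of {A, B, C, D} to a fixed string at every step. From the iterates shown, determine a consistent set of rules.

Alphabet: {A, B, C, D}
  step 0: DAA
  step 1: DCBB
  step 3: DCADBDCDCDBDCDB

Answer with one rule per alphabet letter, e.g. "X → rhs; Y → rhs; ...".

  step 0 ⇒ step 1: DAA ⇒ DC·B·B
    A ↦ B
    D ↦ DC
    B ↦ DB  (constrained at step 1)
    C ↦ AD  (constrained at step 1)

A->B, B->DB, C->AD, D->DC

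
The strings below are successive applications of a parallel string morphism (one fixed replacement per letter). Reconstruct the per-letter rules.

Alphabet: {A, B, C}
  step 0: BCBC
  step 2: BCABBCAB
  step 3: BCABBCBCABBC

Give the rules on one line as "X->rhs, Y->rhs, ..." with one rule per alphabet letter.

  step 2 ⇒ step 3: BCABBCAB ⇒ BC·A·B·BC·BC·A·B·BC
    A ↦ B
    B ↦ BC
    C ↦ A

A->B, B->BC, C->A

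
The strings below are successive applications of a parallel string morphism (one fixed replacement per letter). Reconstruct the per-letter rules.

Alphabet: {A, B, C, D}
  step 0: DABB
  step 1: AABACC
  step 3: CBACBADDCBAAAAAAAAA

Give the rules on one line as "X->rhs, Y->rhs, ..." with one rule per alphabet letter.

A->BA, B->C, C->DD, D->AA

  step 0 ⇒ step 1: DABB ⇒ AA·BA·C·C
    A ↦ BA
    B ↦ C
    D ↦ AA
    C ↦ DD  (constrained at step 1)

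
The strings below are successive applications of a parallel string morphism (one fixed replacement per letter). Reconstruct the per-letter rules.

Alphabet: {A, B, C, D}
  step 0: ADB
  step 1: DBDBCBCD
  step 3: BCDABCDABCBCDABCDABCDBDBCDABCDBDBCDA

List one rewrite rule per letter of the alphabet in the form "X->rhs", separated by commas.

A->DBD, B->BCD, C->A, D->BC

  step 0 ⇒ step 1: ADB ⇒ DBD·BC·BCD
    A ↦ DBD
    B ↦ BCD
    D ↦ BC
    C ↦ A  (constrained at step 1)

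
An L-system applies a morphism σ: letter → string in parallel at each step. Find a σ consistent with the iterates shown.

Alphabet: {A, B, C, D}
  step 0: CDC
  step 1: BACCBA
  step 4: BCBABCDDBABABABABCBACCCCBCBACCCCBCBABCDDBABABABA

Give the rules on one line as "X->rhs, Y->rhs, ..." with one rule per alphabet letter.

  step 0 ⇒ step 1: CDC ⇒ BA·CC·BA
    C ↦ BA
    D ↦ CC
    A ↦ DD  (constrained at step 1)
    B ↦ BC  (constrained at step 1)

A->DD, B->BC, C->BA, D->CC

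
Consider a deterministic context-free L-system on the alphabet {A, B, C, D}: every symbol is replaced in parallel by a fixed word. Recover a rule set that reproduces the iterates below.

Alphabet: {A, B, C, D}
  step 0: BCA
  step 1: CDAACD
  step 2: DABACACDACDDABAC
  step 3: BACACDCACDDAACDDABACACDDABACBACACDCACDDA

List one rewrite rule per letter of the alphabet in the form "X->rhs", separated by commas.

A->ACD, B->C, C->DA, D->BAC

  step 2 ⇒ step 3: DABACACDACDDABAC ⇒ BAC·ACD·C·ACD·DA·ACD·DA·BAC·ACD·DA·BAC·BAC·ACD·C·ACD·DA
    A ↦ ACD
    B ↦ C
    C ↦ DA
    D ↦ BAC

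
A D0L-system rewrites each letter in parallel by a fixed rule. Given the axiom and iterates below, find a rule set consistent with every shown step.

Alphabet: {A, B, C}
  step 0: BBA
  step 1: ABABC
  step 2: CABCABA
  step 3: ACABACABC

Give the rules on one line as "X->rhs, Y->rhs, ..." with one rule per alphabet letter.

A->C, B->AB, C->A

  step 2 ⇒ step 3: CABCABA ⇒ A·C·AB·A·C·AB·C
    A ↦ C
    B ↦ AB
    C ↦ A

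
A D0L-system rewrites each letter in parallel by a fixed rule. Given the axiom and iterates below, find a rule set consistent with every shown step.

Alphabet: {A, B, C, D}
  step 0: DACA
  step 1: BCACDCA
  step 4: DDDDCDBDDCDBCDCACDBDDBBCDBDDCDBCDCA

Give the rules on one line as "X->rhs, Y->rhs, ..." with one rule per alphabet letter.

A->CA, B->DD, C->CD, D->B

  step 0 ⇒ step 1: DACA ⇒ B·CA·CD·CA
    A ↦ CA
    C ↦ CD
    D ↦ B
    B ↦ DD  (constrained at step 1)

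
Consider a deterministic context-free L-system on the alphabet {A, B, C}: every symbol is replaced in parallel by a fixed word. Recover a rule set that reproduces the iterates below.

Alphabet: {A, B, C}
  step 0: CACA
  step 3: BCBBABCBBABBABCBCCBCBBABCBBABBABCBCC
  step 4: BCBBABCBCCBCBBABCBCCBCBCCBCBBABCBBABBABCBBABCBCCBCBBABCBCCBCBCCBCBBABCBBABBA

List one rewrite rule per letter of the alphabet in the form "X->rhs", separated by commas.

A->C, B->BC, C->BBA

  step 3 ⇒ step 4: BCBBABCBBABBABCBCCBCBBABCBBABBABCBCC ⇒ BC·BBA·BC·BC·C·BC·BBA·BC·BC·C·BC·BC·C·BC·BBA·BC·BBA·BBA·BC·BBA·BC·BC·C·BC·BBA·BC·BC·C·BC·BC·C·BC·BBA·BC·BBA·BBA
    A ↦ C
    B ↦ BC
    C ↦ BBA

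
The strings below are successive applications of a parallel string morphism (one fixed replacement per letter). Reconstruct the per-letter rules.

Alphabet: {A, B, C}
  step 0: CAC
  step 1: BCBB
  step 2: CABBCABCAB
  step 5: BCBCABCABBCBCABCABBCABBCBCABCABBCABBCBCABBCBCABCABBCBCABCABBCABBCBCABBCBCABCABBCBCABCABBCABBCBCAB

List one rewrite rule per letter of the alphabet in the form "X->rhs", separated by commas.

  step 1 ⇒ step 2: BCBB ⇒ CAB·B·CAB·CAB
    B ↦ CAB
    C ↦ B
  step 0 ⇒ step 1: CAC ⇒ B·CB·B
    A ↦ CB

A->CB, B->CAB, C->B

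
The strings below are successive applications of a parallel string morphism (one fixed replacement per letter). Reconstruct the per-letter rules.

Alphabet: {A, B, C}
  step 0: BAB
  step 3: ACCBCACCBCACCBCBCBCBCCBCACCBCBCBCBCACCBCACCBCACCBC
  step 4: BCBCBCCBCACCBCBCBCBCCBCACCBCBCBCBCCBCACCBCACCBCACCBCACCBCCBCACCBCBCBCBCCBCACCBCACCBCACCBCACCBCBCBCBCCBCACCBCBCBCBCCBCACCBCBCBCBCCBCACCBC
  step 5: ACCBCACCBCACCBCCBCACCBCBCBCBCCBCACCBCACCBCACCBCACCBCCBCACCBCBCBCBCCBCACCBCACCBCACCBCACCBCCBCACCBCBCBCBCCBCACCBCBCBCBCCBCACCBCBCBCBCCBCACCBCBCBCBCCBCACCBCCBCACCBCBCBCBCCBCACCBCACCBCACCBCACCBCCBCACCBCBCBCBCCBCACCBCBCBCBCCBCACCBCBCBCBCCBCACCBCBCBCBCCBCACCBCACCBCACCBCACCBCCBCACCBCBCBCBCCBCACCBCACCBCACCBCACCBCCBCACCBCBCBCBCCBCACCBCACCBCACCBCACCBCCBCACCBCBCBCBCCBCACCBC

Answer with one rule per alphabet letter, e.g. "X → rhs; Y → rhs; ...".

  step 4 ⇒ step 5: BCBCBCCBCACCBCBCBCBCCBCACCBCBCBCBCCBCACCBCACCBCACCBCACCBCCBCACCBCBCBCBCCBCACCBCACCBCACCBCACCBCBCBCBCCBCACCBCBCBCBCCBCACCBCBCBCBCCBCACCBC ⇒ AC·CBC·AC·CBC·AC·CBC·CBC·AC·CBC·BCB·CBC·CBC·AC·CBC·AC·CBC·AC·CBC·AC·CBC·CBC·AC·CBC·BCB·CBC·CBC·AC·CBC·AC·CBC·AC·CBC·AC·CBC·CBC·AC·CBC·BCB·CBC·CBC·AC·CBC·BCB·CBC·CBC·AC·CBC·BCB·CBC·CBC·AC·CBC·BCB·CBC·CBC·AC·CBC·CBC·AC·CBC·BCB·CBC·CBC·AC·CBC·AC·CBC·AC·CBC·AC·CBC·CBC·AC·CBC·BCB·CBC·CBC·AC·CBC·BCB·CBC·CBC·AC·CBC·BCB·CBC·CBC·AC·CBC·BCB·CBC·CBC·AC·CBC·AC·CBC·AC·CBC·AC·CBC·CBC·AC·CBC·BCB·CBC·CBC·AC·CBC·AC·CBC·AC·CBC·AC·CBC·CBC·AC·CBC·BCB·CBC·CBC·AC·CBC·AC·CBC·AC·CBC·AC·CBC·CBC·AC·CBC·BCB·CBC·CBC·AC·CBC
    A ↦ BCB
    B ↦ AC
    C ↦ CBC

A->BCB, B->AC, C->CBC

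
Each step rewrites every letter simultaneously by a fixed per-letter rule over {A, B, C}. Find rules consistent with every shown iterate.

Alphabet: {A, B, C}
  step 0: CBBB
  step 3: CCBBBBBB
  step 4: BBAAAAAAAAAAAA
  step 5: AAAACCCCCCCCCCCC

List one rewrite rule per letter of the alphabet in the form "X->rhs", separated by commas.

A->C, B->AA, C->B

  step 4 ⇒ step 5: BBAAAAAAAAAAAA ⇒ AA·AA·C·C·C·C·C·C·C·C·C·C·C·C
    A ↦ C
    B ↦ AA
  step 3 ⇒ step 4: CCBBBBBB ⇒ B·B·AA·AA·AA·AA·AA·AA
    C ↦ B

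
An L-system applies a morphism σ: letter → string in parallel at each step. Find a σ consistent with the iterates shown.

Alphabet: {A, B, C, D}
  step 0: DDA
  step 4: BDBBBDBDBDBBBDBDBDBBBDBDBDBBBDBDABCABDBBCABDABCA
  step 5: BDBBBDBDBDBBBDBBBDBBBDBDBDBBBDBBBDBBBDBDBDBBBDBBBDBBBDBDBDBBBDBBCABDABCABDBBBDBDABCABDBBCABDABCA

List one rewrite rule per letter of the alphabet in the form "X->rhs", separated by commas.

  step 4 ⇒ step 5: BDBBBDBDBDBBBDBDBDBBBDBDBDBBBDBDABCABDBBCABDABCA ⇒ BD·BB·BD·BD·BD·BB·BD·BB·BD·BB·BD·BD·BD·BB·BD·BB·BD·BB·BD·BD·BD·BB·BD·BB·BD·BB·BD·BD·BD·BB·BD·BB·CA·BD·AB·CA·BD·BB·BD·BD·AB·CA·BD·BB·CA·BD·AB·CA
    A ↦ CA
    B ↦ BD
    C ↦ AB
    D ↦ BB

A->CA, B->BD, C->AB, D->BB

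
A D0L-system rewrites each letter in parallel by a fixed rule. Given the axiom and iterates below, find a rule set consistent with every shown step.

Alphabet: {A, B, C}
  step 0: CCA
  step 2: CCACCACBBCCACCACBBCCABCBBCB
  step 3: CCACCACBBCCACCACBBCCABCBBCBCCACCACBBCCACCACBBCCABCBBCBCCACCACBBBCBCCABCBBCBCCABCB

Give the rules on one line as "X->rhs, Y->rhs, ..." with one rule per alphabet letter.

  step 2 ⇒ step 3: CCACCACBBCCACCACBBCCABCBBCB ⇒ CCA·CCA·CBB·CCA·CCA·CBB·CCA·BCB·BCB·CCA·CCA·CBB·CCA·CCA·CBB·CCA·BCB·BCB·CCA·CCA·CBB·BCB·CCA·BCB·BCB·CCA·BCB
    A ↦ CBB
    B ↦ BCB
    C ↦ CCA

A->CBB, B->BCB, C->CCA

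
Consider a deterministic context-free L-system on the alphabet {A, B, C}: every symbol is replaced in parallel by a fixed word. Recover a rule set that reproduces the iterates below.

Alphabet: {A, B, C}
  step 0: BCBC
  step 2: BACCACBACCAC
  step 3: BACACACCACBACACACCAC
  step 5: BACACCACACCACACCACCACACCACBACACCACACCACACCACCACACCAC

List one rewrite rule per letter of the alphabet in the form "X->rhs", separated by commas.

A->C, B->BA, C->AC

  step 2 ⇒ step 3: BACCACBACCAC ⇒ BA·C·AC·AC·C·AC·BA·C·AC·AC·C·AC
    A ↦ C
    B ↦ BA
    C ↦ AC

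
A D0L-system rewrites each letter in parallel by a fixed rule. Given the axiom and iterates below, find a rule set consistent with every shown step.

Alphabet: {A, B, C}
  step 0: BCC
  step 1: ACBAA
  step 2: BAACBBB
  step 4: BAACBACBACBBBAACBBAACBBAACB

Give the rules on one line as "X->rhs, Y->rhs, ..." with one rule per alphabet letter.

  step 1 ⇒ step 2: ACBAA ⇒ B·A·ACB·B·B
    A ↦ B
    B ↦ ACB
    C ↦ A

A->B, B->ACB, C->A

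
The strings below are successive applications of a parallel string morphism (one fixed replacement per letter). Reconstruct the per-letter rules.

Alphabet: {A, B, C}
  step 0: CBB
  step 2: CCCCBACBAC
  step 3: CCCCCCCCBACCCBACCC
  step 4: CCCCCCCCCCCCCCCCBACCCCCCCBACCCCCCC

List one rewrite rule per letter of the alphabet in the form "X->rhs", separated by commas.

A->C, B->BA, C->CC

  step 3 ⇒ step 4: CCCCCCCCBACCCBACCC ⇒ CC·CC·CC·CC·CC·CC·CC·CC·BA·C·CC·CC·CC·BA·C·CC·CC·CC
    A ↦ C
    B ↦ BA
    C ↦ CC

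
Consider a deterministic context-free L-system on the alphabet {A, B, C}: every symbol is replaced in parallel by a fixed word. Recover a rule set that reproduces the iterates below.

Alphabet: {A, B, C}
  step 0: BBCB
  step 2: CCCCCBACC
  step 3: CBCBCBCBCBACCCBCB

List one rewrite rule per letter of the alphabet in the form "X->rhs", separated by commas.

  step 2 ⇒ step 3: CCCCCBACC ⇒ CB·CB·CB·CB·CB·A·CC·CB·CB
    A ↦ CC
    B ↦ A
    C ↦ CB

A->CC, B->A, C->CB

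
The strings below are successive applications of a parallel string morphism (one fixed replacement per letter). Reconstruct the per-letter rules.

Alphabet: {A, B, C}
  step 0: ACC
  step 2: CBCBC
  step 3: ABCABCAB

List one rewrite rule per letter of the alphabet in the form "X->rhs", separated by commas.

  step 2 ⇒ step 3: CBCBC ⇒ AB·C·AB·C·AB
    B ↦ C
    C ↦ AB
    A ↦ B  (constrained at step 0)

A->B, B->C, C->AB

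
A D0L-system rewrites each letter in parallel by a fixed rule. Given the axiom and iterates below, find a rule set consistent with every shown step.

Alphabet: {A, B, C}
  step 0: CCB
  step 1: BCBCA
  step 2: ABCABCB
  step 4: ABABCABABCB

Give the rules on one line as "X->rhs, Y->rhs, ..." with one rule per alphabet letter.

A->B, B->A, C->BC

  step 1 ⇒ step 2: BCBCA ⇒ A·BC·A·BC·B
    A ↦ B
    B ↦ A
    C ↦ BC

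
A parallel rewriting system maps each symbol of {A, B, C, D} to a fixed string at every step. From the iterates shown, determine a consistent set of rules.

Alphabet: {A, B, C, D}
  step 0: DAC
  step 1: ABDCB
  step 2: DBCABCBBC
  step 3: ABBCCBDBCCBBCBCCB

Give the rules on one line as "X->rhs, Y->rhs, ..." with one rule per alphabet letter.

A->D, B->BC, C->CB, D->AB

  step 2 ⇒ step 3: DBCABCBBC ⇒ AB·BC·CB·D·BC·CB·BC·BC·CB
    A ↦ D
    B ↦ BC
    C ↦ CB
    D ↦ AB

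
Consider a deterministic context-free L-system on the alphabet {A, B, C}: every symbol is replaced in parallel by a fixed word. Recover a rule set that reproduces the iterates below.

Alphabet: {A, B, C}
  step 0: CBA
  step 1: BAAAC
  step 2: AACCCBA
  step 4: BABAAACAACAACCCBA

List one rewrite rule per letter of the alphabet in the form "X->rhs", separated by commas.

A->C, B->AA, C->BA

  step 1 ⇒ step 2: BAAAC ⇒ AA·C·C·C·BA
    A ↦ C
    B ↦ AA
    C ↦ BA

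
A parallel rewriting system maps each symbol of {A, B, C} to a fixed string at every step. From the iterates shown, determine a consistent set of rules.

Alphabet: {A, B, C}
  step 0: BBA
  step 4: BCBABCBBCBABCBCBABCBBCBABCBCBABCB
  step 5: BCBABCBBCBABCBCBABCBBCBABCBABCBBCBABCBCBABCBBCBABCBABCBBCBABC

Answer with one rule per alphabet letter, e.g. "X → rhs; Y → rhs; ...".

  step 4 ⇒ step 5: BCBABCBBCBABCBCBABCBBCBABCBCBABCB ⇒ BC·BA·BC·B·BC·BA·BC·BC·BA·BC·B·BC·BA·BC·BA·BC·B·BC·BA·BC·BC·BA·BC·B·BC·BA·BC·BA·BC·B·BC·BA·BC
    A ↦ B
    B ↦ BC
    C ↦ BA

A->B, B->BC, C->BA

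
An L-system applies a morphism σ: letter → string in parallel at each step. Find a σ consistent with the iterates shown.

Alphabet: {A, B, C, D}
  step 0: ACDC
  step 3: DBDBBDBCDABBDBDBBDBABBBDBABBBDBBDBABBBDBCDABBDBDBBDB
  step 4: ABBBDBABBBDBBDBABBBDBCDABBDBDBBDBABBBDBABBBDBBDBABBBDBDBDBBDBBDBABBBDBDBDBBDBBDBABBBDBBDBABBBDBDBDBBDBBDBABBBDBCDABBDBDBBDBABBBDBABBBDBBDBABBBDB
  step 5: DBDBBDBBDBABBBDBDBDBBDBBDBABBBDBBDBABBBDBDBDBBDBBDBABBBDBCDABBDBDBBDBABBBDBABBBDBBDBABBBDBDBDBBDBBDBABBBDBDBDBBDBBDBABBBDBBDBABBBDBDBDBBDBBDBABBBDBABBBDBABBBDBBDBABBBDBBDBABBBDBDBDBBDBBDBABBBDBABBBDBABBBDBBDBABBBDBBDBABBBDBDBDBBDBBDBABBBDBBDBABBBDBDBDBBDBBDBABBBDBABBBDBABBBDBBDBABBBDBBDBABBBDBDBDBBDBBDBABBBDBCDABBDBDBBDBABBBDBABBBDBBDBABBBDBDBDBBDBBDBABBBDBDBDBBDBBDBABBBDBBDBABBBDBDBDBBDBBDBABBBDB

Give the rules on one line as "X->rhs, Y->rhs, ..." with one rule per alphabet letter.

A->D, B->BDB, C->CD, D->ABB

  step 4 ⇒ step 5: ABBBDBABBBDBBDBABBBDBCDABBDBDBBDBABBBDBABBBDBBDBABBBDBDBDBBDBBDBABBBDBDBDBBDBBDBABBBDBBDBABBBDBDBDBBDBBDBABBBDBCDABBDBDBBDBABBBDBABBBDBBDBABBBDB ⇒ D·BDB·BDB·BDB·ABB·BDB·D·BDB·BDB·BDB·ABB·BDB·BDB·ABB·BDB·D·BDB·BDB·BDB·ABB·BDB·CD·ABB·D·BDB·BDB·ABB·BDB·ABB·BDB·BDB·ABB·BDB·D·BDB·BDB·BDB·ABB·BDB·D·BDB·BDB·BDB·ABB·BDB·BDB·ABB·BDB·D·BDB·BDB·BDB·ABB·BDB·ABB·BDB·ABB·BDB·BDB·ABB·BDB·BDB·ABB·BDB·D·BDB·BDB·BDB·ABB·BDB·ABB·BDB·ABB·BDB·BDB·ABB·BDB·BDB·ABB·BDB·D·BDB·BDB·BDB·ABB·BDB·BDB·ABB·BDB·D·BDB·BDB·BDB·ABB·BDB·ABB·BDB·ABB·BDB·BDB·ABB·BDB·BDB·ABB·BDB·D·BDB·BDB·BDB·ABB·BDB·CD·ABB·D·BDB·BDB·ABB·BDB·ABB·BDB·BDB·ABB·BDB·D·BDB·BDB·BDB·ABB·BDB·D·BDB·BDB·BDB·ABB·BDB·BDB·ABB·BDB·D·BDB·BDB·BDB·ABB·BDB
    A ↦ D
    B ↦ BDB
    C ↦ CD
    D ↦ ABB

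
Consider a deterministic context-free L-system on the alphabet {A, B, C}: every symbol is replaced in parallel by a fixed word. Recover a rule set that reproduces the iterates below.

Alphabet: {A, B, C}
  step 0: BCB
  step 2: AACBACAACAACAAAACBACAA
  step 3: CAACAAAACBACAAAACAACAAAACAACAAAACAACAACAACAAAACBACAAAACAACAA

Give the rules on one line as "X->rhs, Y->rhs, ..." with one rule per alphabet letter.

  step 2 ⇒ step 3: AACBACAACAACAAAACBACAA ⇒ CAA·CAA·AA·CBA·CAA·AA·CAA·CAA·AA·CAA·CAA·AA·CAA·CAA·CAA·CAA·AA·CBA·CAA·AA·CAA·CAA
    A ↦ CAA
    B ↦ CBA
    C ↦ AA

A->CAA, B->CBA, C->AA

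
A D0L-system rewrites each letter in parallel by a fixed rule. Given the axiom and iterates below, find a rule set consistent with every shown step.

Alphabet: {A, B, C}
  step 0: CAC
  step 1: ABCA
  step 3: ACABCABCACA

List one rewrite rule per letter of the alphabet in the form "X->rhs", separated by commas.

A->BC, B->AC, C->A

  step 0 ⇒ step 1: CAC ⇒ A·BC·A
    A ↦ BC
    C ↦ A
    B ↦ AC  (constrained at step 1)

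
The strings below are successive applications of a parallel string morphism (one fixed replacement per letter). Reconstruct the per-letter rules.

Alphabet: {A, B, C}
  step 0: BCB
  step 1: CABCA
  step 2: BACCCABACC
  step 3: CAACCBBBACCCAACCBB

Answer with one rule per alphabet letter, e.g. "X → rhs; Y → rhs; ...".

A->ACC, B->CA, C->B

  step 2 ⇒ step 3: BACCCABACC ⇒ CA·ACC·B·B·B·ACC·CA·ACC·B·B
    A ↦ ACC
    B ↦ CA
    C ↦ B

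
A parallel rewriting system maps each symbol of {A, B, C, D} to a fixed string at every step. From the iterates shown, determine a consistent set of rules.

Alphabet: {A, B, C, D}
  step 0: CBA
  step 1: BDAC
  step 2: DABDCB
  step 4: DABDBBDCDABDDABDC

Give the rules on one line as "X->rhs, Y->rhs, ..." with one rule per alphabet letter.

A->C, B->DA, C->B, D->BD

  step 1 ⇒ step 2: BDAC ⇒ DA·BD·C·B
    A ↦ C
    B ↦ DA
    C ↦ B
    D ↦ BD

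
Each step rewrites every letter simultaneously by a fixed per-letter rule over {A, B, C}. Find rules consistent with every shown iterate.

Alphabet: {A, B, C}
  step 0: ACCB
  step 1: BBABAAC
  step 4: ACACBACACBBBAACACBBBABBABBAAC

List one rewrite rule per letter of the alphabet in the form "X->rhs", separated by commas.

A->B, B->AC, C->BA

  step 0 ⇒ step 1: ACCB ⇒ B·BA·BA·AC
    A ↦ B
    B ↦ AC
    C ↦ BA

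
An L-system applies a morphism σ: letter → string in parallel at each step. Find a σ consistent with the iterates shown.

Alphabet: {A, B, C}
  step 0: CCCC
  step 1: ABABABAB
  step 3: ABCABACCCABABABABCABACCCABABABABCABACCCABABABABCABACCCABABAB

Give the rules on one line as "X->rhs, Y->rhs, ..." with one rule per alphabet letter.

A->CAB, B->ACC, C->AB

  step 0 ⇒ step 1: CCCC ⇒ AB·AB·AB·AB
    C ↦ AB
    A ↦ CAB  (constrained at step 1)
    B ↦ ACC  (constrained at step 1)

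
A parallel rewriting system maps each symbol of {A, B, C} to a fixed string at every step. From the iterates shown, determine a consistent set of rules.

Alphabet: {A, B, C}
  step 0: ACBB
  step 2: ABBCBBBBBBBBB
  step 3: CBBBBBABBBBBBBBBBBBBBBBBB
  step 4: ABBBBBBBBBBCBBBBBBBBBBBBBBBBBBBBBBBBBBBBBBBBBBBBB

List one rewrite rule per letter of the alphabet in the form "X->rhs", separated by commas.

  step 3 ⇒ step 4: CBBBBBABBBBBBBBBBBBBBBBBB ⇒ A·BB·BB·BB·BB·BB·CB·BB·BB·BB·BB·BB·BB·BB·BB·BB·BB·BB·BB·BB·BB·BB·BB·BB·BB
    A ↦ CB
    B ↦ BB
    C ↦ A

A->CB, B->BB, C->A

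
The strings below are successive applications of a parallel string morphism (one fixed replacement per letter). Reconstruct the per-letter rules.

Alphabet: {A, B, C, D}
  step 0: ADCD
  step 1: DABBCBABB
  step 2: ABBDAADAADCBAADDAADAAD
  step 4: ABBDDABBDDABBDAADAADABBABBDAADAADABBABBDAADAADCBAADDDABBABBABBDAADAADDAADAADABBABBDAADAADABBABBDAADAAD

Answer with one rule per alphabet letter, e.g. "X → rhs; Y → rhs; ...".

A->D, B->AAD, C->CB, D->ABB

  step 1 ⇒ step 2: DABBCBABB ⇒ ABB·D·AAD·AAD·CB·AAD·D·AAD·AAD
    A ↦ D
    B ↦ AAD
    C ↦ CB
    D ↦ ABB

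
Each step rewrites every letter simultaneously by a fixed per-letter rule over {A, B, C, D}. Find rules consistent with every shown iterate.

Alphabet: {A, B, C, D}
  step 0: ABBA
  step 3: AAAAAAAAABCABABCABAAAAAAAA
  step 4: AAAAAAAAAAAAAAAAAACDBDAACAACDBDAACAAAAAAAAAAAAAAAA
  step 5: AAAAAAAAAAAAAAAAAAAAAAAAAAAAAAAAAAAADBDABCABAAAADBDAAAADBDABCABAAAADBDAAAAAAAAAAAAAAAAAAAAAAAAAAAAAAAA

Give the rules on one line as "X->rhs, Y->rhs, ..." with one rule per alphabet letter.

A->AA, B->C, C->DBD, D->AB

  step 4 ⇒ step 5: AAAAAAAAAAAAAAAAAACDBDAACAACDBDAACAAAAAAAAAAAAAAAA ⇒ AA·AA·AA·AA·AA·AA·AA·AA·AA·AA·AA·AA·AA·AA·AA·AA·AA·AA·DBD·AB·C·AB·AA·AA·DBD·AA·AA·DBD·AB·C·AB·AA·AA·DBD·AA·AA·AA·AA·AA·AA·AA·AA·AA·AA·AA·AA·AA·AA·AA·AA
    A ↦ AA
    B ↦ C
    C ↦ DBD
    D ↦ AB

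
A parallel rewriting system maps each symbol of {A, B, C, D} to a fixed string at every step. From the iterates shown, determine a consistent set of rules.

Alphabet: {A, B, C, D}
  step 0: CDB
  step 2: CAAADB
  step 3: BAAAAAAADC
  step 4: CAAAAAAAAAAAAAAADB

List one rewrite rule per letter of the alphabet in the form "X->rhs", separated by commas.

  step 3 ⇒ step 4: BAAAAAAADC ⇒ C·AA·AA·AA·AA·AA·AA·AA·AD·B
    A ↦ AA
    B ↦ C
    C ↦ B
    D ↦ AD

A->AA, B->C, C->B, D->AD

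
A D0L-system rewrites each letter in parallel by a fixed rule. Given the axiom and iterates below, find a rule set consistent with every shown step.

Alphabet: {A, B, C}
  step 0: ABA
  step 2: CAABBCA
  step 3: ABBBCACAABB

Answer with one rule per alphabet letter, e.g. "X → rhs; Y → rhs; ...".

  step 2 ⇒ step 3: CAABBCA ⇒ AB·B·B·CA·CA·AB·B
    A ↦ B
    B ↦ CA
    C ↦ AB

A->B, B->CA, C->AB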